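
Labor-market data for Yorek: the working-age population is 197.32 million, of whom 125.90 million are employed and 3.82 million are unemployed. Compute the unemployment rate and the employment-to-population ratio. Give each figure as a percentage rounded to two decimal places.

Unemployment rate ≈ 2.94%; employment-population ratio ≈ 63.80%.

Labor force = employed + unemployed = 125.90 + 3.82 = 129.72 million.
Unemployment rate = 3.82 / 129.72 = 2.94%.
Employment-population ratio = 125.90 / 197.32 = 63.80%.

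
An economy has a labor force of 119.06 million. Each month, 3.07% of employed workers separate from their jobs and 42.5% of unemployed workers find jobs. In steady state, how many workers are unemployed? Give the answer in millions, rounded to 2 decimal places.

Steady-state unemployment rate u* = s/(s+f) = 3.07/(3.07+42.5) = 0.067369.
Unemployed = u* × labor force = 0.067369 × 119.06 ≈ 8.02 million.

About 8.02 million are unemployed in steady state.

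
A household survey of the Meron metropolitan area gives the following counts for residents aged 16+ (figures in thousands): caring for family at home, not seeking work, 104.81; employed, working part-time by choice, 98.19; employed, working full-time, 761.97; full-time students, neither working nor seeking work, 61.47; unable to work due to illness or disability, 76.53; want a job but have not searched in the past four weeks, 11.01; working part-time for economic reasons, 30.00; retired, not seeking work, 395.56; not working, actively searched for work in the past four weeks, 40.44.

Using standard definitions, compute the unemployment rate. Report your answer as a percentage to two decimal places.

Unemployment rate ≈ 4.35%.

Employed = 98.19 + 761.97 + 30.00 = 890.16 thousand (anyone who worked, including part-time for economic reasons, counts as employed).
Unemployed = 40.44 thousand.
Labor force = 890.16 + 40.44 = 930.60 thousand.
Unemployment rate = 40.44 / 930.60 = 4.35%.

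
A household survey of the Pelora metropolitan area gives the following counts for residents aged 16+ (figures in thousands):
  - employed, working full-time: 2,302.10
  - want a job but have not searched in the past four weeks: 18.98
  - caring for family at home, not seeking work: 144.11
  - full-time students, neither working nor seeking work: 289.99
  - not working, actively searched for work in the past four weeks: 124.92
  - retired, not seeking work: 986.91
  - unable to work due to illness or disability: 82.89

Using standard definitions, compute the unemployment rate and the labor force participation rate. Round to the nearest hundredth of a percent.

Employed = 2,302.10 thousand.
Unemployed = 124.92 thousand.
Labor force = 2,302.10 + 124.92 = 2,427.02 thousand.
Not in labor force = 18.98 + 144.11 + 289.99 + 986.91 + 82.89 = 1,522.88 thousand (those not working and not actively searching are outside the labor force — including those who want a job but have given up searching).
Civilian working-age population = 2,427.02 + 1,522.88 = 3,949.90 thousand.
Unemployment rate = 124.92 / 2,427.02 = 5.15%.
Labor force participation rate = 2,427.02 / 3,949.90 = 61.45%.

Unemployment rate ≈ 5.15%; labor force participation rate ≈ 61.45%.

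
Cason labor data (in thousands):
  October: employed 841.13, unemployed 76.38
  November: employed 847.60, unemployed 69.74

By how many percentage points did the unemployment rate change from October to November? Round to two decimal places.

The unemployment rate changed by −0.72 percentage points.

October: labor force = 841.13 + 76.38 = 917.51; u = 76.38/917.51 = 8.32%.
November: labor force = 847.60 + 69.74 = 917.34; u = 69.74/917.34 = 7.60%.
Change = 7.60% − 8.32% = −0.72 pp.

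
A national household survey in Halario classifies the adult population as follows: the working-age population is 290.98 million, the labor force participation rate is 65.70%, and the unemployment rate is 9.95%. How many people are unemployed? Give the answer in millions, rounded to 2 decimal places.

Labor force = 0.6570 × 290.98 = 191.17 million.
Unemployed = 0.0995 × 191.17 ≈ 19.02 million.

About 19.02 million are unemployed.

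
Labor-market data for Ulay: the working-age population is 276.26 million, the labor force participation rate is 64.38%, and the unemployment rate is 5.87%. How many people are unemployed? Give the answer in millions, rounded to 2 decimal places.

Labor force = 0.6438 × 276.26 = 177.86 million.
Unemployed = 0.0587 × 177.86 ≈ 10.44 million.

About 10.44 million are unemployed.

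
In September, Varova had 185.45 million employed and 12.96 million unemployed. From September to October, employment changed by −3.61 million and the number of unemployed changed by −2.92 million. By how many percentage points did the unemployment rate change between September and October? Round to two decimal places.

The unemployment rate changed by −1.30 percentage points.

September: labor force = 185.45 + 12.96 = 198.41; u = 12.96/198.41 = 6.53%.
October: labor force = 181.84 + 10.04 = 191.88; u = 10.04/191.88 = 5.23%.
Change = 5.23% − 6.53% = −1.30 pp.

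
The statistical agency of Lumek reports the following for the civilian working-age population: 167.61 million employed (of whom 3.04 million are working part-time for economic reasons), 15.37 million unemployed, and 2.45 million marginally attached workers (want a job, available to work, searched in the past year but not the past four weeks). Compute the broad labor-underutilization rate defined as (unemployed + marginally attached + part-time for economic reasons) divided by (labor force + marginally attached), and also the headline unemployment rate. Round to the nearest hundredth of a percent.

Labor force = 167.61 + 15.37 = 182.98 million.
Numerator = 15.37 + 2.45 + 3.04 = 20.86 million.
Denominator = 182.98 + 2.45 = 185.43 million.
Broad rate = 20.86 / 185.43 = 11.25%.
Headline unemployment rate = 15.37 / 182.98 = 8.40%.

Broad underutilization rate ≈ 11.25%; headline unemployment rate ≈ 8.40%.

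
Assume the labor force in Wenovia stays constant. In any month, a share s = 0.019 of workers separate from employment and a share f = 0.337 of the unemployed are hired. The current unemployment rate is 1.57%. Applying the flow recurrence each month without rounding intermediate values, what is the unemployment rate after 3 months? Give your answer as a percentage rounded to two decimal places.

With a fixed labor force, u_{t+1} = u_t + s·(1−u_t) − f·u_t = u_t·(1−s−f) + s.
Here 1−s−f = 0.644 and s = 0.019.
u_1 = 0.015700 × 0.644 + 0.019 = 0.029111.
u_2 = 0.029111 × 0.644 + 0.019 = 0.037747.
u_3 = 0.037747 × 0.644 + 0.019 = 0.043309.

Unemployment rate after three months ≈ 4.33%.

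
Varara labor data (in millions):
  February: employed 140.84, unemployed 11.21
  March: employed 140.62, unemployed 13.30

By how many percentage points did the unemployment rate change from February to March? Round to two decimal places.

February: labor force = 140.84 + 11.21 = 152.05; u = 11.21/152.05 = 7.37%.
March: labor force = 140.62 + 13.30 = 153.92; u = 13.30/153.92 = 8.64%.
Change = 8.64% − 7.37% = +1.27 pp.

The unemployment rate changed by +1.27 percentage points.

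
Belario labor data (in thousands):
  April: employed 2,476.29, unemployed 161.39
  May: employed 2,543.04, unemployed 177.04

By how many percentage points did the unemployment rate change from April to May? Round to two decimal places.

April: labor force = 2,476.29 + 161.39 = 2,637.68; u = 161.39/2,637.68 = 6.12%.
May: labor force = 2,543.04 + 177.04 = 2,720.08; u = 177.04/2,720.08 = 6.51%.
Change = 6.51% − 6.12% = +0.39 pp.

The unemployment rate changed by +0.39 percentage points.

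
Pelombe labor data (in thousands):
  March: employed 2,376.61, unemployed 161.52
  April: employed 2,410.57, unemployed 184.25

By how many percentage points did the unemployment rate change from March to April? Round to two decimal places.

The unemployment rate changed by +0.74 percentage points.

March: labor force = 2,376.61 + 161.52 = 2,538.13; u = 161.52/2,538.13 = 6.36%.
April: labor force = 2,410.57 + 184.25 = 2,594.82; u = 184.25/2,594.82 = 7.10%.
Change = 7.10% − 6.36% = +0.74 pp.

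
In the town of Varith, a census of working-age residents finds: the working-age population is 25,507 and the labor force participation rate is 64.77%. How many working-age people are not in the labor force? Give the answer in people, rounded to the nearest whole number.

Share not in the labor force = 1 − 0.6477 = 0.3523.
Not in labor force = 0.3523 × 25,507 ≈ 8,986.

About 8,986 are not in the labor force.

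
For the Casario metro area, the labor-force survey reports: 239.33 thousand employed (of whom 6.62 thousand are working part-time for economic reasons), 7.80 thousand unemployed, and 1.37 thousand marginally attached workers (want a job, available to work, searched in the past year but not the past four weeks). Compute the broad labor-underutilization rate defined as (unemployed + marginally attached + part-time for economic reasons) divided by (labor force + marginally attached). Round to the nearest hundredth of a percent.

Labor force = 239.33 + 7.80 = 247.13 thousand.
Numerator = 7.80 + 1.37 + 6.62 = 15.79 thousand.
Denominator = 247.13 + 1.37 = 248.50 thousand.
Broad rate = 15.79 / 248.50 = 6.35%.

Broad underutilization rate ≈ 6.35%.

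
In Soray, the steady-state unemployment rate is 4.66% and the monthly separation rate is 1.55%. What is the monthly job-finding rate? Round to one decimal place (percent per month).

Job-finding rate ≈ 31.7% per month.

From u* = s/(s+f): f = s·(1−u)/u.
f = 1.55 × (1 − 0.0466) / 0.0466 = 1.4778 / 0.0466 ≈ 31.7% per month.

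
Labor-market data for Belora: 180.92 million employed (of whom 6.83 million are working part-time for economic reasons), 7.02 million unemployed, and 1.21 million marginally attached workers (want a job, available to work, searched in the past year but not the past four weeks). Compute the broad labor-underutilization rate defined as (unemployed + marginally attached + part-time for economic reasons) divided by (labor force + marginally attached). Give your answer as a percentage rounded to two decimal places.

Labor force = 180.92 + 7.02 = 187.94 million.
Numerator = 7.02 + 1.21 + 6.83 = 15.06 million.
Denominator = 187.94 + 1.21 = 189.15 million.
Broad rate = 15.06 / 189.15 = 7.96%.

Broad underutilization rate ≈ 7.96%.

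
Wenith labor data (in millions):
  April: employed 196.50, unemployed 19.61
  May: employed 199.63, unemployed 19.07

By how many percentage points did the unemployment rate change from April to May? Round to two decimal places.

April: labor force = 196.50 + 19.61 = 216.11; u = 19.61/216.11 = 9.07%.
May: labor force = 199.63 + 19.07 = 218.70; u = 19.07/218.70 = 8.72%.
Change = 8.72% − 9.07% = −0.35 pp.

The unemployment rate changed by −0.35 percentage points.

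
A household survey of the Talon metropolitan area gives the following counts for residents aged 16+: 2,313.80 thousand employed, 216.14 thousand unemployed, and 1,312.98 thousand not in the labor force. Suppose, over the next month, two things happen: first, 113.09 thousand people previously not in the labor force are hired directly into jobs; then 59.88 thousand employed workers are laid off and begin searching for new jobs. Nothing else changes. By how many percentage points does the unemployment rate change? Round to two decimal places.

Initially, labor force = 2,313.80 + 216.14 = 2,529.94 thousand, so u = 216.14/2,529.94 = 8.54%.
After the first change, employed and labor force both rise by 113.09; unemployed unchanged → E = 2,426.89, U = 216.14, labor force = 2,643.03 thousand.
After the second change, employed falls and unemployed rises by 59.88; labor force unchanged → E = 2,367.01, U = 276.02, labor force = 2,643.03 thousand.
New unemployment rate = 276.02 / 2,643.03 = 10.44%.
Change = 10.44% − 8.54% = +1.90 percentage points.

The unemployment rate changes by +1.90 percentage points.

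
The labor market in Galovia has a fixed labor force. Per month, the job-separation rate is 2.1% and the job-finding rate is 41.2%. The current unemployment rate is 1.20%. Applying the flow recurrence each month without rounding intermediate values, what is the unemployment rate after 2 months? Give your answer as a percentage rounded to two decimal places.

Unemployment rate after two months ≈ 3.68%.

With a fixed labor force, u_{t+1} = u_t + s·(1−u_t) − f·u_t = u_t·(1−s−f) + s.
Here 1−s−f = 0.567 and s = 0.021.
u_1 = 0.012000 × 0.567 + 0.021 = 0.027804.
u_2 = 0.027804 × 0.567 + 0.021 = 0.036765.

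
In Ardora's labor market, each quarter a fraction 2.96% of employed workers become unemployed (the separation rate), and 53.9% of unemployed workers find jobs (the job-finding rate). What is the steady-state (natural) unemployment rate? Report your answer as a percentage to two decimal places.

Steady-state unemployment rate ≈ 5.21%.

At steady state the flows balance: s·E = f·U, so U/(E+U) = s/(s+f).
u* = 2.96 / (2.96 + 53.9) = 2.96 / 56.86 = 5.21%.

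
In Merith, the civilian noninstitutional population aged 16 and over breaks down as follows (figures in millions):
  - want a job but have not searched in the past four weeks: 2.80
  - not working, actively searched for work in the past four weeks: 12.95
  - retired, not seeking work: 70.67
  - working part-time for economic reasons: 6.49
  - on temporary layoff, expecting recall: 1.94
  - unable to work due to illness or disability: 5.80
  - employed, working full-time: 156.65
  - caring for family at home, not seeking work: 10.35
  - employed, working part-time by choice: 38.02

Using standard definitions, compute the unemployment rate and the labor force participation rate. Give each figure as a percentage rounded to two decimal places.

Unemployment rate ≈ 6.89%; labor force participation rate ≈ 70.68%.

Employed = 6.49 + 156.65 + 38.02 = 201.16 million (anyone who worked, including part-time for economic reasons, counts as employed).
Unemployed = 12.95 + 1.94 = 14.89 million (jobless and actively searching, or on temporary layoff).
Labor force = 201.16 + 14.89 = 216.05 million.
Not in labor force = 2.80 + 70.67 + 5.80 + 10.35 = 89.62 million (those not working and not actively searching are outside the labor force — including those who want a job but have given up searching).
Civilian working-age population = 216.05 + 89.62 = 305.67 million.
Unemployment rate = 14.89 / 216.05 = 6.89%.
Labor force participation rate = 216.05 / 305.67 = 70.68%.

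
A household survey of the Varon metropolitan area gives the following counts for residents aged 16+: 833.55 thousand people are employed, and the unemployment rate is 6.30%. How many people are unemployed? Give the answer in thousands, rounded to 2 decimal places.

About 56.04 thousand are unemployed.

Let U be the number unemployed. The labor force is E + U, and U/(E+U) = 0.0630.
So U = 0.0630 × 833.55 / (1 − 0.0630) = 52.5136 / 0.9370 ≈ 56.04 thousand.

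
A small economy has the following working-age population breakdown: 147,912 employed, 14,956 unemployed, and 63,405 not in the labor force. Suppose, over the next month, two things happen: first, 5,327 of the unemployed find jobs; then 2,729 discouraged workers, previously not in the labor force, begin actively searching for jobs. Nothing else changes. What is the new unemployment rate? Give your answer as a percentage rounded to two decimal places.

New unemployment rate ≈ 7.46%.

Initially, labor force = 147,912 + 14,956 = 162,868, so u = 14,956/162,868 = 9.18%.
After the first change, unemployed falls and employed rises by 5,327; labor force unchanged → E = 153,239, U = 9,629, labor force = 162,868.
After the second change, unemployed and labor force both rise by 2,729 → E = 153,239, U = 12,358, labor force = 165,597.
New unemployment rate = 12,358 / 165,597 = 7.46%.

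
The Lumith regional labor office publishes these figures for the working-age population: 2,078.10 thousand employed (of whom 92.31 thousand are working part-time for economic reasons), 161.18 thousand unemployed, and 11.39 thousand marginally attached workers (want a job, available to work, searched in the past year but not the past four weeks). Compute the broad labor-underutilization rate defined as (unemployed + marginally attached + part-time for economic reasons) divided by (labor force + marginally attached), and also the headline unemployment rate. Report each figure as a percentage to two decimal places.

Broad underutilization rate ≈ 11.77%; headline unemployment rate ≈ 7.20%.

Labor force = 2,078.10 + 161.18 = 2,239.28 thousand.
Numerator = 161.18 + 11.39 + 92.31 = 264.88 thousand.
Denominator = 2,239.28 + 11.39 = 2,250.67 thousand.
Broad rate = 264.88 / 2,250.67 = 11.77%.
Headline unemployment rate = 161.18 / 2,239.28 = 7.20%.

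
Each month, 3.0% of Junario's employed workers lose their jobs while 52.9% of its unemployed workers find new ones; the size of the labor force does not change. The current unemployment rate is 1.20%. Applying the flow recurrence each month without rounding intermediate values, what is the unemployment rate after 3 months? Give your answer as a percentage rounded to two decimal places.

With a fixed labor force, u_{t+1} = u_t + s·(1−u_t) − f·u_t = u_t·(1−s−f) + s.
Here 1−s−f = 0.441 and s = 0.030.
u_1 = 0.012000 × 0.441 + 0.030 = 0.035292.
u_2 = 0.035292 × 0.441 + 0.030 = 0.045564.
u_3 = 0.045564 × 0.441 + 0.030 = 0.050094.

Unemployment rate after three months ≈ 5.01%.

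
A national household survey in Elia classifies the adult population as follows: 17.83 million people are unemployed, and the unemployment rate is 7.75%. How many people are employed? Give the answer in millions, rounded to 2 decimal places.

About 212.23 million are employed.

Labor force = U / u = 17.83 / 0.0775 ≈ 230.06 million.
Employed = labor force − unemployed = 230.06 − 17.83 = 212.23 million.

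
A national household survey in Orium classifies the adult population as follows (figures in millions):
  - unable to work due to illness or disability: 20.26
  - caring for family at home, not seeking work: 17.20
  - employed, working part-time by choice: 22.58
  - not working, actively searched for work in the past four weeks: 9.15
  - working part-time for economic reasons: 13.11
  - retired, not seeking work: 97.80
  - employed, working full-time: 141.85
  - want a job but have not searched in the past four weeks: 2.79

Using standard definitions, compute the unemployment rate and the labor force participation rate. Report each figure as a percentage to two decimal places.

Unemployment rate ≈ 4.90%; labor force participation rate ≈ 57.49%.

Employed = 22.58 + 13.11 + 141.85 = 177.54 million (anyone who worked, including part-time for economic reasons, counts as employed).
Unemployed = 9.15 million.
Labor force = 177.54 + 9.15 = 186.69 million.
Not in labor force = 20.26 + 17.20 + 97.80 + 2.79 = 138.05 million (those not working and not actively searching are outside the labor force — including those who want a job but have given up searching).
Civilian working-age population = 186.69 + 138.05 = 324.74 million.
Unemployment rate = 9.15 / 186.69 = 4.90%.
Labor force participation rate = 186.69 / 324.74 = 57.49%.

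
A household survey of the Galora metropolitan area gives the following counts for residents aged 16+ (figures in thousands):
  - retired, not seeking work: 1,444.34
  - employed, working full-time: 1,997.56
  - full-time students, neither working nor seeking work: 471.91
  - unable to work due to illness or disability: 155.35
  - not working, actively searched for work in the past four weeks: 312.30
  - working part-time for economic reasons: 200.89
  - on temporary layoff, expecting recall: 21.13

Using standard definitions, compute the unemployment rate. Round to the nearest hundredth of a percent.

Unemployment rate ≈ 13.17%.

Employed = 1,997.56 + 200.89 = 2,198.45 thousand (anyone who worked, including part-time for economic reasons, counts as employed).
Unemployed = 312.30 + 21.13 = 333.43 thousand (jobless and actively searching, or on temporary layoff).
Labor force = 2,198.45 + 333.43 = 2,531.88 thousand.
Unemployment rate = 333.43 / 2,531.88 = 13.17%.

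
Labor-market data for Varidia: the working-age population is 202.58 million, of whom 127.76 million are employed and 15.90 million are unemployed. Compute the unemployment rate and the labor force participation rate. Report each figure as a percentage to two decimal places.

Unemployment rate ≈ 11.07%; labor force participation rate ≈ 70.92%.

Labor force = employed + unemployed = 127.76 + 15.90 = 143.66 million.
Unemployment rate = 15.90 / 143.66 = 11.07%.
Labor force participation rate = 143.66 / 202.58 = 70.92%.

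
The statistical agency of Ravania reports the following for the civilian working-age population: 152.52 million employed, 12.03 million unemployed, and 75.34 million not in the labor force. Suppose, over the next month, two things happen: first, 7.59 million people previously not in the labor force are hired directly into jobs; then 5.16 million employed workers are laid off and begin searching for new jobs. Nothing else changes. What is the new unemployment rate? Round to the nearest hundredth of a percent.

Initially, labor force = 152.52 + 12.03 = 164.55 million, so u = 12.03/164.55 = 7.31%.
After the first change, employed and labor force both rise by 7.59; unemployed unchanged → E = 160.11, U = 12.03, labor force = 172.14 million.
After the second change, employed falls and unemployed rises by 5.16; labor force unchanged → E = 154.95, U = 17.19, labor force = 172.14 million.
New unemployment rate = 17.19 / 172.14 = 9.99%.

New unemployment rate ≈ 9.99%.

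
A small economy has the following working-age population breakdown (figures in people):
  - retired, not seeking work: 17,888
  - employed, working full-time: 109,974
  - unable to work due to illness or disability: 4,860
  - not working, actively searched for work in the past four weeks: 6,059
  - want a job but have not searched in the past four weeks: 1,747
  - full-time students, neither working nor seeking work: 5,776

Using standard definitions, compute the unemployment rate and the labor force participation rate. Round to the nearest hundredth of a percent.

Unemployment rate ≈ 5.22%; labor force participation rate ≈ 79.31%.

Employed = 109,974.
Unemployed = 6,059.
Labor force = 109,974 + 6,059 = 116,033.
Not in labor force = 17,888 + 4,860 + 1,747 + 5,776 = 30,271 (those not working and not actively searching are outside the labor force — including those who want a job but have given up searching).
Civilian working-age population = 116,033 + 30,271 = 146,304.
Unemployment rate = 6,059 / 116,033 = 5.22%.
Labor force participation rate = 116,033 / 146,304 = 79.31%.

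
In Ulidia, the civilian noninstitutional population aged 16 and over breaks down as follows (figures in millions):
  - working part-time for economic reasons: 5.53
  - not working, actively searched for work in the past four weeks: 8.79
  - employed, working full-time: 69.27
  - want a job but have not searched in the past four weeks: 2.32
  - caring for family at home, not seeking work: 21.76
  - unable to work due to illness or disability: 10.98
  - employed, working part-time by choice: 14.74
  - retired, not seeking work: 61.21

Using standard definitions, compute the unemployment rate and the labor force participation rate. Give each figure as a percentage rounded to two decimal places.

Employed = 5.53 + 69.27 + 14.74 = 89.54 million (anyone who worked, including part-time for economic reasons, counts as employed).
Unemployed = 8.79 million.
Labor force = 89.54 + 8.79 = 98.33 million.
Not in labor force = 2.32 + 21.76 + 10.98 + 61.21 = 96.27 million (those not working and not actively searching are outside the labor force — including those who want a job but have given up searching).
Civilian working-age population = 98.33 + 96.27 = 194.60 million.
Unemployment rate = 8.79 / 98.33 = 8.94%.
Labor force participation rate = 98.33 / 194.60 = 50.53%.

Unemployment rate ≈ 8.94%; labor force participation rate ≈ 50.53%.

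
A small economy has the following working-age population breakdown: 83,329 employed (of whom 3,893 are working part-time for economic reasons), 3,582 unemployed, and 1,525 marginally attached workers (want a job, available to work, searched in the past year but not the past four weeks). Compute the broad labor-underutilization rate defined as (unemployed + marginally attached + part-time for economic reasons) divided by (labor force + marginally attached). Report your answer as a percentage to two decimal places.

Broad underutilization rate ≈ 10.18%.

Labor force = 83,329 + 3,582 = 86,911.
Numerator = 3,582 + 1,525 + 3,893 = 9,000.
Denominator = 86,911 + 1,525 = 88,436.
Broad rate = 9,000 / 88,436 = 10.18%.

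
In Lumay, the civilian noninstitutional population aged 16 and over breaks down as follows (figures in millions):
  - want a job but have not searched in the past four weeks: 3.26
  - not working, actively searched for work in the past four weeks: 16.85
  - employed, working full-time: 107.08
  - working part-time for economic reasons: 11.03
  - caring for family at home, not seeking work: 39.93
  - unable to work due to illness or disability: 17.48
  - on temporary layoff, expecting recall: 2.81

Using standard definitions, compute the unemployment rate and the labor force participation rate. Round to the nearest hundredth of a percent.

Unemployment rate ≈ 14.27%; labor force participation rate ≈ 69.43%.

Employed = 107.08 + 11.03 = 118.11 million (anyone who worked, including part-time for economic reasons, counts as employed).
Unemployed = 16.85 + 2.81 = 19.66 million (jobless and actively searching, or on temporary layoff).
Labor force = 118.11 + 19.66 = 137.77 million.
Not in labor force = 3.26 + 39.93 + 17.48 = 60.67 million (those not working and not actively searching are outside the labor force — including those who want a job but have given up searching).
Civilian working-age population = 137.77 + 60.67 = 198.44 million.
Unemployment rate = 19.66 / 137.77 = 14.27%.
Labor force participation rate = 137.77 / 198.44 = 69.43%.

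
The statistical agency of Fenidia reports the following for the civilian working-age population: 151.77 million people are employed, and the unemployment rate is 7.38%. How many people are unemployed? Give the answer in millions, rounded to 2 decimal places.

About 12.09 million are unemployed.

Let U be the number unemployed. The labor force is E + U, and U/(E+U) = 0.0738.
So U = 0.0738 × 151.77 / (1 − 0.0738) = 11.2006 / 0.9262 ≈ 12.09 million.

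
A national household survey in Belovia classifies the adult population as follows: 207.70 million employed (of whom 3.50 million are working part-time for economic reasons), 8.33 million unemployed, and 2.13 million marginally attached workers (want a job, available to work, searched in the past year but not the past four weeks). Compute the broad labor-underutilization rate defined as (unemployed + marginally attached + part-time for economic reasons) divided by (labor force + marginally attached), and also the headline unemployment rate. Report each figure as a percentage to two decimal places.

Labor force = 207.70 + 8.33 = 216.03 million.
Numerator = 8.33 + 2.13 + 3.50 = 13.96 million.
Denominator = 216.03 + 2.13 = 218.16 million.
Broad rate = 13.96 / 218.16 = 6.40%.
Headline unemployment rate = 8.33 / 216.03 = 3.86%.

Broad underutilization rate ≈ 6.40%; headline unemployment rate ≈ 3.86%.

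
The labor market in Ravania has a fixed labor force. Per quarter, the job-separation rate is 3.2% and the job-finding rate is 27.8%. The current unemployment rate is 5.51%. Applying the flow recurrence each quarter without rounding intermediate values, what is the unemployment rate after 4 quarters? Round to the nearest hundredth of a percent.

Unemployment rate after four quarters ≈ 9.23%.

With a fixed labor force, u_{t+1} = u_t + s·(1−u_t) − f·u_t = u_t·(1−s−f) + s.
Here 1−s−f = 0.690 and s = 0.032.
u_1 = 0.055100 × 0.690 + 0.032 = 0.070019.
u_2 = 0.070019 × 0.690 + 0.032 = 0.080313.
u_3 = 0.080313 × 0.690 + 0.032 = 0.087416.
u_4 = 0.087416 × 0.690 + 0.032 = 0.092317.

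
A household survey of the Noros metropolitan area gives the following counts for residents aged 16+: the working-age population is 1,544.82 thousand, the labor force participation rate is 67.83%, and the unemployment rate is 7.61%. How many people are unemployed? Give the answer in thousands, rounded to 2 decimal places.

Labor force = 0.6783 × 1,544.82 = 1,047.85 thousand.
Unemployed = 0.0761 × 1,047.85 ≈ 79.74 thousand.

About 79.74 thousand are unemployed.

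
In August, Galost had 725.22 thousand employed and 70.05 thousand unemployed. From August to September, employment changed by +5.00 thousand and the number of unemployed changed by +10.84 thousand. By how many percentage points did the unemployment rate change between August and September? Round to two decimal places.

August: labor force = 725.22 + 70.05 = 795.27; u = 70.05/795.27 = 8.81%.
September: labor force = 730.22 + 80.89 = 811.11; u = 80.89/811.11 = 9.97%.
Change = 9.97% − 8.81% = +1.16 pp.

The unemployment rate changed by +1.16 percentage points.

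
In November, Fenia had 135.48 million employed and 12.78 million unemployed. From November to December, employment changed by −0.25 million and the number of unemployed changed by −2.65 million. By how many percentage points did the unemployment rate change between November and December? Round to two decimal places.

The unemployment rate changed by −1.65 percentage points.

November: labor force = 135.48 + 12.78 = 148.26; u = 12.78/148.26 = 8.62%.
December: labor force = 135.23 + 10.13 = 145.36; u = 10.13/145.36 = 6.97%.
Change = 6.97% − 8.62% = −1.65 pp.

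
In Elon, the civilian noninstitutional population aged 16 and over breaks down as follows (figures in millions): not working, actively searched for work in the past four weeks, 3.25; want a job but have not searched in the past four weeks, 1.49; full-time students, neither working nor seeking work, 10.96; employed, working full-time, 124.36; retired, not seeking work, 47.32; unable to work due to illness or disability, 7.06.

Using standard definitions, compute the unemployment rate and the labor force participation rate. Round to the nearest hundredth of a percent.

Unemployment rate ≈ 2.55%; labor force participation rate ≈ 65.63%.

Employed = 124.36 million.
Unemployed = 3.25 million.
Labor force = 124.36 + 3.25 = 127.61 million.
Not in labor force = 1.49 + 10.96 + 47.32 + 7.06 = 66.83 million (those not working and not actively searching are outside the labor force — including those who want a job but have given up searching).
Civilian working-age population = 127.61 + 66.83 = 194.44 million.
Unemployment rate = 3.25 / 127.61 = 2.55%.
Labor force participation rate = 127.61 / 194.44 = 65.63%.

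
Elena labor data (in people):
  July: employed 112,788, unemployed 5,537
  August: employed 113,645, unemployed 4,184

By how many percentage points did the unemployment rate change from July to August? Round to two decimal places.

July: labor force = 112,788 + 5,537 = 118,325; u = 5,537/118,325 = 4.68%.
August: labor force = 113,645 + 4,184 = 117,829; u = 4,184/117,829 = 3.55%.
Change = 3.55% − 4.68% = −1.13 pp.

The unemployment rate changed by −1.13 percentage points.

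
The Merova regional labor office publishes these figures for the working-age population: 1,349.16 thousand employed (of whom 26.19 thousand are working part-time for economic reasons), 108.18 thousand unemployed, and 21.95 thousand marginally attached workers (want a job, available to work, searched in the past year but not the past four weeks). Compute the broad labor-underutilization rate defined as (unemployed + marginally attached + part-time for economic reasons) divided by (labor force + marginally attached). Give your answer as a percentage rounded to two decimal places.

Broad underutilization rate ≈ 10.57%.

Labor force = 1,349.16 + 108.18 = 1,457.34 thousand.
Numerator = 108.18 + 21.95 + 26.19 = 156.32 thousand.
Denominator = 1,457.34 + 21.95 = 1,479.29 thousand.
Broad rate = 156.32 / 1,479.29 = 10.57%.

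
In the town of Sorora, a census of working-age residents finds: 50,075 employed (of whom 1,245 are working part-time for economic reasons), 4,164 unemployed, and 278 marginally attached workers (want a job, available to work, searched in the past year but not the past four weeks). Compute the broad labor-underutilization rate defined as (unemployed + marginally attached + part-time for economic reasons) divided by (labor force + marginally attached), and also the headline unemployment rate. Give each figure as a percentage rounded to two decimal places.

Labor force = 50,075 + 4,164 = 54,239.
Numerator = 4,164 + 278 + 1,245 = 5,687.
Denominator = 54,239 + 278 = 54,517.
Broad rate = 5,687 / 54,517 = 10.43%.
Headline unemployment rate = 4,164 / 54,239 = 7.68%.

Broad underutilization rate ≈ 10.43%; headline unemployment rate ≈ 7.68%.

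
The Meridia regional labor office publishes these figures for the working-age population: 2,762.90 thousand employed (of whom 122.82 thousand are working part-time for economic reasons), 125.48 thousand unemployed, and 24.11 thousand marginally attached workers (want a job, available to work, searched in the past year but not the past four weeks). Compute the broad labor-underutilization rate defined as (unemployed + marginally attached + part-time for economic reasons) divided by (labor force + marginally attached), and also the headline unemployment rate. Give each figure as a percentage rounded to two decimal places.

Broad underutilization rate ≈ 9.35%; headline unemployment rate ≈ 4.34%.

Labor force = 2,762.90 + 125.48 = 2,888.38 thousand.
Numerator = 125.48 + 24.11 + 122.82 = 272.41 thousand.
Denominator = 2,888.38 + 24.11 = 2,912.49 thousand.
Broad rate = 272.41 / 2,912.49 = 9.35%.
Headline unemployment rate = 125.48 / 2,888.38 = 4.34%.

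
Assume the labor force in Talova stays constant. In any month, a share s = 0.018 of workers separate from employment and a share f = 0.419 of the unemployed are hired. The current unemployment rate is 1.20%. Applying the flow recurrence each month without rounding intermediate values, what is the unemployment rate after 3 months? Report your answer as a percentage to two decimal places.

Unemployment rate after three months ≈ 3.60%.

With a fixed labor force, u_{t+1} = u_t + s·(1−u_t) − f·u_t = u_t·(1−s−f) + s.
Here 1−s−f = 0.563 and s = 0.018.
u_1 = 0.012000 × 0.563 + 0.018 = 0.024756.
u_2 = 0.024756 × 0.563 + 0.018 = 0.031938.
u_3 = 0.031938 × 0.563 + 0.018 = 0.035981.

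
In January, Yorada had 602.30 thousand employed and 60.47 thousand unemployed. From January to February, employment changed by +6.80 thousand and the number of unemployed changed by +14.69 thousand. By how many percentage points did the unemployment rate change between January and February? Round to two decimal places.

January: labor force = 602.30 + 60.47 = 662.77; u = 60.47/662.77 = 9.12%.
February: labor force = 609.10 + 75.16 = 684.26; u = 75.16/684.26 = 10.98%.
Change = 10.98% − 9.12% = +1.86 pp.

The unemployment rate changed by +1.86 percentage points.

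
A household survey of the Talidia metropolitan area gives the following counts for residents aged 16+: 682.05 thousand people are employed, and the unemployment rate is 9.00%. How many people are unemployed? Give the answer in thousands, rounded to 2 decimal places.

About 67.46 thousand are unemployed.

Let U be the number unemployed. The labor force is E + U, and U/(E+U) = 0.0900.
So U = 0.0900 × 682.05 / (1 − 0.0900) = 61.3845 / 0.9100 ≈ 67.46 thousand.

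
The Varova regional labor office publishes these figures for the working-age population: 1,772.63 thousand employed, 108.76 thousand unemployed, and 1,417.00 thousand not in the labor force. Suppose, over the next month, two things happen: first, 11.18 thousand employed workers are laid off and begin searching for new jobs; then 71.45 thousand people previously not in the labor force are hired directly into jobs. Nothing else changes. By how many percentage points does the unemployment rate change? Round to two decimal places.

Initially, labor force = 1,772.63 + 108.76 = 1,881.39 thousand, so u = 108.76/1,881.39 = 5.78%.
After the first change, employed falls and unemployed rises by 11.18; labor force unchanged → E = 1,761.45, U = 119.94, labor force = 1,881.39 thousand.
After the second change, employed and labor force both rise by 71.45; unemployed unchanged → E = 1,832.90, U = 119.94, labor force = 1,952.84 thousand.
New unemployment rate = 119.94 / 1,952.84 = 6.14%.
Change = 6.14% − 5.78% = +0.36 percentage points.

The unemployment rate changes by +0.36 percentage points.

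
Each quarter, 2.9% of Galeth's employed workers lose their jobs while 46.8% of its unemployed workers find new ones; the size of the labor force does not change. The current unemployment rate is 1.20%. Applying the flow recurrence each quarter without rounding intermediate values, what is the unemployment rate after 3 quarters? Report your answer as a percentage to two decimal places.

With a fixed labor force, u_{t+1} = u_t + s·(1−u_t) − f·u_t = u_t·(1−s−f) + s.
Here 1−s−f = 0.503 and s = 0.029.
u_1 = 0.012000 × 0.503 + 0.029 = 0.035036.
u_2 = 0.035036 × 0.503 + 0.029 = 0.046623.
u_3 = 0.046623 × 0.503 + 0.029 = 0.052451.

Unemployment rate after three quarters ≈ 5.25%.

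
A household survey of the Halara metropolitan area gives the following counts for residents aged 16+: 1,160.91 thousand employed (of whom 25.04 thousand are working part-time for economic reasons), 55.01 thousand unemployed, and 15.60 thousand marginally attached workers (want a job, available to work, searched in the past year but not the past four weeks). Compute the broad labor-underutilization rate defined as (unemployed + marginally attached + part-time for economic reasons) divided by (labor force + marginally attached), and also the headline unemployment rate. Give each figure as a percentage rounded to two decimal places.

Labor force = 1,160.91 + 55.01 = 1,215.92 thousand.
Numerator = 55.01 + 15.60 + 25.04 = 95.65 thousand.
Denominator = 1,215.92 + 15.60 = 1,231.52 thousand.
Broad rate = 95.65 / 1,231.52 = 7.77%.
Headline unemployment rate = 55.01 / 1,215.92 = 4.52%.

Broad underutilization rate ≈ 7.77%; headline unemployment rate ≈ 4.52%.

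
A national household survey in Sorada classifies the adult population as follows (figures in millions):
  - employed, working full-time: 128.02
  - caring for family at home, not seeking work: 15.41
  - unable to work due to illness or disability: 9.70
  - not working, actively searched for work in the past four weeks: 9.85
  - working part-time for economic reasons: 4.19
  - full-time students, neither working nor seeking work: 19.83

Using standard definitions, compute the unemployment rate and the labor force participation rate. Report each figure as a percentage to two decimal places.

Employed = 128.02 + 4.19 = 132.21 million (anyone who worked, including part-time for economic reasons, counts as employed).
Unemployed = 9.85 million.
Labor force = 132.21 + 9.85 = 142.06 million.
Not in labor force = 15.41 + 9.70 + 19.83 = 44.94 million (those not working and not actively searching are outside the labor force).
Civilian working-age population = 142.06 + 44.94 = 187.00 million.
Unemployment rate = 9.85 / 142.06 = 6.93%.
Labor force participation rate = 142.06 / 187.00 = 75.97%.

Unemployment rate ≈ 6.93%; labor force participation rate ≈ 75.97%.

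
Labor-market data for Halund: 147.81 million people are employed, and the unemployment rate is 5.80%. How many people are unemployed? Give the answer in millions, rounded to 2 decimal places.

About 9.10 million are unemployed.

Let U be the number unemployed. The labor force is E + U, and U/(E+U) = 0.0580.
So U = 0.0580 × 147.81 / (1 − 0.0580) = 8.5730 / 0.9420 ≈ 9.10 million.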